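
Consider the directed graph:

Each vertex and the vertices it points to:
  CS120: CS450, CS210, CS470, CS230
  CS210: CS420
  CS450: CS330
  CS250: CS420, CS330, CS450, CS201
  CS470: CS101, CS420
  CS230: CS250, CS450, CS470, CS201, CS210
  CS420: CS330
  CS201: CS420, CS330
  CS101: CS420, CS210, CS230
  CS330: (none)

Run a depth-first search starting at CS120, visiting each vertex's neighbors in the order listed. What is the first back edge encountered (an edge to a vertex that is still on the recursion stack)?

CS230→CS470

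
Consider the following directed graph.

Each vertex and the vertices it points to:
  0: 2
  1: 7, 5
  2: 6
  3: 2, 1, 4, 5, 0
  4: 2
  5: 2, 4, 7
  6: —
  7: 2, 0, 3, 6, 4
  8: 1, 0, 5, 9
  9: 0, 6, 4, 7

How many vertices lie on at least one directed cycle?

4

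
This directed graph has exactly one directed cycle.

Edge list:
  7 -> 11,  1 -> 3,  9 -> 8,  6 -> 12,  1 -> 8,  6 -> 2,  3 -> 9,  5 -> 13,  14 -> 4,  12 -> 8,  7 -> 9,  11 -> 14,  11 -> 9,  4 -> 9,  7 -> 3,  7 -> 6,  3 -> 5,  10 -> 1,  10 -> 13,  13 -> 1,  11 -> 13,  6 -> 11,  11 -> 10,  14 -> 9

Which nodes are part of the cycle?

DFS with gray/black marking from 3:
3 gray
  5 gray
    13 gray
      1 gray
        1→3: 3 is gray → back edge
Back edge closes the cycle 3 → 5 → 13 → 1 → 3; its vertices are {1, 3, 5, 13}.

1, 3, 5, 13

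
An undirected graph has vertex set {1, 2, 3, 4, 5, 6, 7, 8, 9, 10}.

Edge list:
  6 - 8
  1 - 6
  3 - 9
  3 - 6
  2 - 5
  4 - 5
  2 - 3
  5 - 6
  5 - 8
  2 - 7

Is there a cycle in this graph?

DFS, tracking each vertex's parent; an edge to a visited non-parent vertex closes a cycle.
Start from 3:
visit 3 (parent –)
  visit 6 (parent 3)
    6–3: parent, skip
    visit 5 (parent 6)
      visit 4 (parent 5)
        4–5: parent, skip
      5–6: parent, skip
      visit 2 (parent 5)
        visit 7 (parent 2)
          7–2: parent, skip
        2–5: parent, skip
        2–3: 3 visited and ≠ parent → cycle
Cycle: 3 – 6 – 5 – 2 – 3.

Yes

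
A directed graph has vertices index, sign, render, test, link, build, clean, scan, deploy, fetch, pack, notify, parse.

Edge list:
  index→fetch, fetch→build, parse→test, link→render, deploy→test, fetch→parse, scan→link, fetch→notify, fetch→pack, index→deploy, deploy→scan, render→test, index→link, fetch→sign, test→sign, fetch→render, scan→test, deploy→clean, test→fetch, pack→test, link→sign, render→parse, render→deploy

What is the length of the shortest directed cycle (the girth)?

For each vertex v, BFS finds the shortest path from v back to v.
The shortest such closed walk is fetch → parse → test → fetch, length 3.

3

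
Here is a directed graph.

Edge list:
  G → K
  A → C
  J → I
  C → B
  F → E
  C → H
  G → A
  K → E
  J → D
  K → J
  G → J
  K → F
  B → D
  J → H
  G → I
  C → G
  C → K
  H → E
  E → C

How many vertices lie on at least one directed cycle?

8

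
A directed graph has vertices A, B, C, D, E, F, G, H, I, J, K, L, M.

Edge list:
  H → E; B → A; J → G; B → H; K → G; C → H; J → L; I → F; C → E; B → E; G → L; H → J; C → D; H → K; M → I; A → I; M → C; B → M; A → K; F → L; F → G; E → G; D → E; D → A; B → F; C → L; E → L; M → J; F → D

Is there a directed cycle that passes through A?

Yes

A is on a cycle iff A can reach itself via ≥1 edge.
A → I → F → D → A — yes.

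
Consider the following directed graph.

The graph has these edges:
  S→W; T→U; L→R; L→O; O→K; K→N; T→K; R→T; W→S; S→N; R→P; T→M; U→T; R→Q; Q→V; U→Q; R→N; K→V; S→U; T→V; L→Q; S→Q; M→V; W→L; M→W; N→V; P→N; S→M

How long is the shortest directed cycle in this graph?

For each vertex v, BFS finds the shortest path from v back to v.
The shortest such closed walk is W → S → W, length 2.

2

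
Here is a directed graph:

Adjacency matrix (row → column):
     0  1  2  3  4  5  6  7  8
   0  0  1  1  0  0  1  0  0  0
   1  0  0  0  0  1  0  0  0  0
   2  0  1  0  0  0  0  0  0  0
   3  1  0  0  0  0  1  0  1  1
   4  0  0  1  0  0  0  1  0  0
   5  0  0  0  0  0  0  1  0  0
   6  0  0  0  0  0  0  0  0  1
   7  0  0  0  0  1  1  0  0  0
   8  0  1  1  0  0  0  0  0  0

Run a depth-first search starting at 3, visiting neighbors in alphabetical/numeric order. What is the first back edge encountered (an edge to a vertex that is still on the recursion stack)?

DFS from 3 (visiting neighbors in alphabetical/numeric order); mark gray on enter, black on exit:
3 gray
  0 gray
    1 gray
      4 gray
        2 gray
          2→1: 1 is gray → back edge
First back edge: 2 → 1.

2->1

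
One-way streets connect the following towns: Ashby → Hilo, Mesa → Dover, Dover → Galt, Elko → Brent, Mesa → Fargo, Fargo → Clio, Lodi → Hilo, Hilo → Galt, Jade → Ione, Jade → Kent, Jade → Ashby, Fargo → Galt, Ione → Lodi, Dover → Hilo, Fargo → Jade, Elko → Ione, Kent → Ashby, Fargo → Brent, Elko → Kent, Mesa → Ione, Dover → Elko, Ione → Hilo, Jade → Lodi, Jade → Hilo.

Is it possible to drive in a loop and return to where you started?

No

DFS with white/gray/black marking, starting from Brent:
Brent gray
Brent black
Hilo gray
  Galt gray
  Galt black
Hilo black
Ashby gray
  Ashby→Hilo: Hilo black — skip
Ashby black
Elko gray
  Ione gray
    Ione→Hilo: Hilo black — skip
    Lodi gray
      Lodi→Hilo: Hilo black — skip
    Lodi black
  Ione black
  Kent gray
    Kent→Ashby: Ashby black — skip
  Kent black
  Elko→Brent: Brent black — skip
Elko black
Jade gray
  Jade→Hilo: Hilo black — skip
  Jade→Kent: Kent black — skip
  Jade→Ione: Ione black — skip
  Jade→Lodi: Lodi black — skip
  Jade→Ashby: Ashby black — skip
Jade black
Clio gray
Clio black
Fargo gray
  Fargo→Galt: Galt black — skip
  Fargo→Brent: Brent black — skip
  Fargo→Jade: Jade black — skip
  Fargo→Clio: Clio black — skip
Fargo black
Dover gray
  Dover→Hilo: Hilo black — skip
  Dover→Galt: Galt black — skip
  Dover→Elko: Elko black — skip
Dover black
Mesa gray
  Mesa→Ione: Ione black — skip
  Mesa→Dover: Dover black — skip
  Mesa→Fargo: Fargo black — skip
Mesa black
Every edge goes to a white or black vertex — no back edge, so the graph is acyclic.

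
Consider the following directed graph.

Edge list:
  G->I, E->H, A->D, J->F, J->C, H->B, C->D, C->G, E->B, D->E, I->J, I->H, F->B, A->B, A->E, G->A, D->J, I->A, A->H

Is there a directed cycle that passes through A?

Yes

A is on a cycle iff A can reach itself via ≥1 edge.
A → D → J → C → G → A — yes.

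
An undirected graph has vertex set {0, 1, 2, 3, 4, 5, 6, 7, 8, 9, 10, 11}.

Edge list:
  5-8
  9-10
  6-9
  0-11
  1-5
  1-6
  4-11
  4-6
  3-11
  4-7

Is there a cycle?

No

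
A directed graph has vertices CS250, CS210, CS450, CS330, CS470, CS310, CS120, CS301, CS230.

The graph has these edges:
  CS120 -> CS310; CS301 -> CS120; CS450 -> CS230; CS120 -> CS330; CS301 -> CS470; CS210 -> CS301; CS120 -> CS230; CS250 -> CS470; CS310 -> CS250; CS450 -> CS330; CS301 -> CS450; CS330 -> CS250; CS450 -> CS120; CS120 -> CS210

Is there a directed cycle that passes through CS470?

No

CS470 lies on a cycle iff there is a path from CS470 back to itself.
Exploring from CS470, it never reaches itself; equivalently, its strongly connected component is a singleton.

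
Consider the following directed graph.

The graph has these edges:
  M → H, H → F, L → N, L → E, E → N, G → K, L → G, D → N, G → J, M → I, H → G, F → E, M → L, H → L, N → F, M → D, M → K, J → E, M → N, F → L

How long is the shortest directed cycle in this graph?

For each vertex v, BFS finds the shortest path from v back to v.
The shortest such closed walk is L → N → F → L, length 3.

3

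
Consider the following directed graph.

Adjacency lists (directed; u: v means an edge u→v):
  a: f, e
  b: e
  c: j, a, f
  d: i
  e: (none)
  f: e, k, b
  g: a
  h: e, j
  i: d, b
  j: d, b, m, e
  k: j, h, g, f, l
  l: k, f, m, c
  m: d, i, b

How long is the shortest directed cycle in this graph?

For each vertex v, BFS finds the shortest path from v back to v.
The shortest such closed walk is l → k → l, length 2.

2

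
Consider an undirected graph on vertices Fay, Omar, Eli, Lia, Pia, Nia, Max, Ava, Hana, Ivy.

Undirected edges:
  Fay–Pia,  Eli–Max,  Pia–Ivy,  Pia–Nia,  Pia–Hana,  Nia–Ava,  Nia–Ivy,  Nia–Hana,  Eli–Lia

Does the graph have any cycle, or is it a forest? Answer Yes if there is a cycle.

DFS, tracking each vertex's parent; an edge to a visited non-parent vertex closes a cycle.
Start from Nia:
visit Nia (parent –)
  visit Ava (parent Nia)
    Ava–Nia: parent, skip
  visit Hana (parent Nia)
    visit Pia (parent Hana)
      Pia–Hana: parent, skip
      Pia–Nia: Nia visited and ≠ parent → cycle
Cycle: Nia – Hana – Pia – Nia.

Yes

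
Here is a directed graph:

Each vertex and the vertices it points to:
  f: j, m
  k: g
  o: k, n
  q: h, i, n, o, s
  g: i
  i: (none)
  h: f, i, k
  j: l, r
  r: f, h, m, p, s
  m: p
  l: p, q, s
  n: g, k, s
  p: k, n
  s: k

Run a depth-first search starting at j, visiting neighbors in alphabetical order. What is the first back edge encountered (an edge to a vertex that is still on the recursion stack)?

DFS from j (visiting neighbors in alphabetical order); mark gray on enter, black on exit:
j gray
  l gray
    p gray
      k gray
        g gray
          i gray
          i black
        g black
      k black
      n gray
        n→g: g black — skip
        n→k: k black — skip
        s gray
          s→k: k black — skip
        s black
      n black
    p black
    q gray
      h gray
        f gray
          f→j: j is gray → back edge
First back edge: f → j.

f→j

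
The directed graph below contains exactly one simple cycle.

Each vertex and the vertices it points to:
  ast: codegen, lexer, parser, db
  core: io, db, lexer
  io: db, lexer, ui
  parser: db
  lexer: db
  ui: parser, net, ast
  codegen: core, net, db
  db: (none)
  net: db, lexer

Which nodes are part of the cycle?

io, ui, ast, core, codegen

DFS with gray/black marking from core:
core gray
  io gray
    db gray
    db black
    lexer gray
      lexer→db: db black — skip
    lexer black
    ui gray
      parser gray
        parser→db: db black — skip
      parser black
      net gray
        net→db: db black — skip
        net→lexer: lexer black — skip
      net black
      ast gray
        codegen gray
          codegen→core: core is gray → back edge
Back edge closes the cycle core → io → ui → ast → codegen → core; its vertices are {io, ui, ast, core, codegen}.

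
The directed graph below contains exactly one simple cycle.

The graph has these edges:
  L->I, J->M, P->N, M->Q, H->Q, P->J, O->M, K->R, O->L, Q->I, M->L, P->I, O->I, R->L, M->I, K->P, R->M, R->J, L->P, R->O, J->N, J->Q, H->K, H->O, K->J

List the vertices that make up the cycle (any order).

DFS with gray/black marking from P:
P gray
  N gray
  N black
  I gray
  I black
  J gray
    Q gray
      Q→I: I black — skip
    Q black
    J→N: N black — skip
    M gray
      M→Q: Q black — skip
      M→I: I black — skip
      L gray
        L→P: P is gray → back edge
Back edge closes the cycle P → J → M → L → P; its vertices are {J, L, M, P}.

J, L, M, P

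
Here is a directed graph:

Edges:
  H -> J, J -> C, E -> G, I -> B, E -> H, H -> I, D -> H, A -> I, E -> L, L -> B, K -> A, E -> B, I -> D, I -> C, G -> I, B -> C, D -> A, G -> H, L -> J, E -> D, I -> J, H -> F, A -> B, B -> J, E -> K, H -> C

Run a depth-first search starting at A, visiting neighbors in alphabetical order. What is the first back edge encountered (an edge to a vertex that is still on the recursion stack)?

DFS from A (visiting neighbors in alphabetical order); mark gray on enter, black on exit:
A gray
  B gray
    C gray
    C black
    J gray
      J→C: C black — skip
    J black
  B black
  I gray
    I→B: B black — skip
    I→C: C black — skip
    D gray
      D→A: A is gray → back edge
First back edge: D → A.

D→A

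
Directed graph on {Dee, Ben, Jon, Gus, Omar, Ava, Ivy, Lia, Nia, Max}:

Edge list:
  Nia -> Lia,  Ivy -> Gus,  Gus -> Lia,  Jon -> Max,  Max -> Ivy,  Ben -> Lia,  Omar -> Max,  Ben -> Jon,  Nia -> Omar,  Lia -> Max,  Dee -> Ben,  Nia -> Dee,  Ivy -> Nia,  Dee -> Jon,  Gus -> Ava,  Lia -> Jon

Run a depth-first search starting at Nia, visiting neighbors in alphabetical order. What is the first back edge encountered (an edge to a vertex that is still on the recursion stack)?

DFS from Nia (visiting neighbors in alphabetical order); mark gray on enter, black on exit:
Nia gray
  Dee gray
    Ben gray
      Jon gray
        Max gray
          Ivy gray
            Gus gray
              Ava gray
              Ava black
              Lia gray
                Lia→Jon: Jon is gray → back edge
First back edge: Lia → Jon.

Lia->Jon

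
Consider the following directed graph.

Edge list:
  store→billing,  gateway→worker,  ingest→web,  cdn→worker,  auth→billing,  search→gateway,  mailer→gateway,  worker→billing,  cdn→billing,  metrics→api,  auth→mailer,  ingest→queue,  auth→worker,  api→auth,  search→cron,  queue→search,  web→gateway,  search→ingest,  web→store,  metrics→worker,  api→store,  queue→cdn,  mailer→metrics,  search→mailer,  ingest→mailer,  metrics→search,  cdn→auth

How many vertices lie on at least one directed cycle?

8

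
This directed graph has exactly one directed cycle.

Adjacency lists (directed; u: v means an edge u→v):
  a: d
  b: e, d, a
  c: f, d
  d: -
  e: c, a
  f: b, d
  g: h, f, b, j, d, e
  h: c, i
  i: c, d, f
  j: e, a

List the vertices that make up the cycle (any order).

b, c, e, f

DFS with gray/black marking from b:
b gray
  e gray
    c gray
      f gray
        f→b: b is gray → back edge
Back edge closes the cycle b → e → c → f → b; its vertices are {b, c, e, f}.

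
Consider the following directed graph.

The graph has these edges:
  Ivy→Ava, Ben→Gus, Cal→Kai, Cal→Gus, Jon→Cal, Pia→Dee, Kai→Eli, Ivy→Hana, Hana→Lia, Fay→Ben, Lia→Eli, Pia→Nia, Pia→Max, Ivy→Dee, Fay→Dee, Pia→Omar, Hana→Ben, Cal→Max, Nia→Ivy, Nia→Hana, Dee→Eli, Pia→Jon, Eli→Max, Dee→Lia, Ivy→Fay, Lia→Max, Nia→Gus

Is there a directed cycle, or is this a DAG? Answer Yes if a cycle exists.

No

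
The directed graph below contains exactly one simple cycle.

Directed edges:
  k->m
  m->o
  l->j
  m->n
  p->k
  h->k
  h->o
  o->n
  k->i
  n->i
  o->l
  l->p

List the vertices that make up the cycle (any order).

DFS with gray/black marking from o:
o gray
  n gray
    i gray
    i black
  n black
  l gray
    j gray
    j black
    p gray
      k gray
        k→i: i black — skip
        m gray
          m→o: o is gray → back edge
Back edge closes the cycle o → l → p → k → m → o; its vertices are {k, l, m, o, p}.

k, l, m, o, p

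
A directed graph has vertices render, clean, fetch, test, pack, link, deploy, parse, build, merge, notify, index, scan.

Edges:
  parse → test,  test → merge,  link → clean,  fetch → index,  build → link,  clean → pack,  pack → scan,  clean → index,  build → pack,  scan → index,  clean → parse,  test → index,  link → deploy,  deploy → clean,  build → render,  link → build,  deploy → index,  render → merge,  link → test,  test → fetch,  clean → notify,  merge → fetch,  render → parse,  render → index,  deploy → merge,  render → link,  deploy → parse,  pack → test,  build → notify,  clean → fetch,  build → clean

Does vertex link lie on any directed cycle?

link is on a cycle iff link can reach itself via ≥1 edge.
link → build → link — yes.

Yes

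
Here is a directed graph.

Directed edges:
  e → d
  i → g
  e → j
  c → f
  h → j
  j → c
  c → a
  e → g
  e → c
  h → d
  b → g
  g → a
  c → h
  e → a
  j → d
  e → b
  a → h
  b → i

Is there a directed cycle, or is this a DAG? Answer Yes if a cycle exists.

Yes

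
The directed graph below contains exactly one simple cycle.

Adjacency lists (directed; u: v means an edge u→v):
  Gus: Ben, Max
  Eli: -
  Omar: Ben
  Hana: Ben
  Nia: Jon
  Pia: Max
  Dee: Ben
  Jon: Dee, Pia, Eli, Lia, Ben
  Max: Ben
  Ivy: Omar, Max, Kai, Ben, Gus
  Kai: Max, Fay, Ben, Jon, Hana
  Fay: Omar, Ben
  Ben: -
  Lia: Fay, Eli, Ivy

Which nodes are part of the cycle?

Ivy, Jon, Kai, Lia

DFS with gray/black marking from Jon:
Jon gray
  Dee gray
    Ben gray
    Ben black
  Dee black
  Pia gray
    Max gray
      Max→Ben: Ben black — skip
    Max black
  Pia black
  Eli gray
  Eli black
  Lia gray
    Fay gray
      Omar gray
        Omar→Ben: Ben black — skip
      Omar black
      Fay→Ben: Ben black — skip
    Fay black
    Lia→Eli: Eli black — skip
    Ivy gray
      Ivy→Omar: Omar black — skip
      Ivy→Max: Max black — skip
      Kai gray
        Kai→Max: Max black — skip
        Kai→Fay: Fay black — skip
        Kai→Ben: Ben black — skip
        Kai→Jon: Jon is gray → back edge
Back edge closes the cycle Jon → Lia → Ivy → Kai → Jon; its vertices are {Ivy, Jon, Kai, Lia}.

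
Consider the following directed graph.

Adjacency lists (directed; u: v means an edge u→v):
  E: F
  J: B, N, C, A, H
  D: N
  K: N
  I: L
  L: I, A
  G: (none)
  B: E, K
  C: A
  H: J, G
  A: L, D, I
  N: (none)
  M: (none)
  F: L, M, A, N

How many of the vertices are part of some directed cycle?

A vertex is on a directed cycle iff it belongs to a strongly connected component of size ≥ 2 (or has a self-loop).
The vertices on cycles are {A, H, I, J, L} — 5 in total.

5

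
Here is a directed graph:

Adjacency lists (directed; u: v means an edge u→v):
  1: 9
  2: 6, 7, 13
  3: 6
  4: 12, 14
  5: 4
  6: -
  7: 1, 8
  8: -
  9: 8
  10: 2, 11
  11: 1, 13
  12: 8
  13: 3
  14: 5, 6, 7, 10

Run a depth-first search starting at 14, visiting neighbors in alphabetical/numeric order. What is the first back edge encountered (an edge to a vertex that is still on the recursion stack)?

4→14

DFS from 14 (visiting neighbors in alphabetical/numeric order); mark gray on enter, black on exit:
14 gray
  5 gray
    4 gray
      12 gray
        8 gray
        8 black
      12 black
      4→14: 14 is gray → back edge
First back edge: 4 → 14.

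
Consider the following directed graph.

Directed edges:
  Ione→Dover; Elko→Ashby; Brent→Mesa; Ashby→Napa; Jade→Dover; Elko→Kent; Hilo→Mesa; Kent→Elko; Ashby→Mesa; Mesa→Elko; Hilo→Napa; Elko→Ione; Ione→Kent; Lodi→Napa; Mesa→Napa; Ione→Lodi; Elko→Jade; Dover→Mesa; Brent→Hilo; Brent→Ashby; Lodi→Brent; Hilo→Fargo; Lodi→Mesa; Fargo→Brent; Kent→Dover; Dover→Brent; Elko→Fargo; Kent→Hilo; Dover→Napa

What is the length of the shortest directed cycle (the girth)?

2

For each vertex v, BFS finds the shortest path from v back to v.
The shortest such closed walk is Elko → Kent → Elko, length 2.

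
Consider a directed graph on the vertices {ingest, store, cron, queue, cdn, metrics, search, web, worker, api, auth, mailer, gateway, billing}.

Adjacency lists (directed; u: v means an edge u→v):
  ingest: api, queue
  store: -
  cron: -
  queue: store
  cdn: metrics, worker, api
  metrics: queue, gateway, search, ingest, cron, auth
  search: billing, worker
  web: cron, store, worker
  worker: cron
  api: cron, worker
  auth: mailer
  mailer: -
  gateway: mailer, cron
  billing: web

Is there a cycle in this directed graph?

DFS with white/gray/black marking, starting from search:
search gray
  billing gray
    web gray
      cron gray
      cron black
      store gray
      store black
      worker gray
        worker→cron: cron black — skip
      worker black
    web black
  billing black
  search→worker: worker black — skip
search black
ingest gray
  api gray
    api→cron: cron black — skip
    api→worker: worker black — skip
  api black
  queue gray
    queue→store: store black — skip
  queue black
ingest black
cdn gray
  metrics gray
    metrics→queue: queue black — skip
    gateway gray
      mailer gray
      mailer black
      gateway→cron: cron black — skip
    gateway black
    metrics→search: search black — skip
    metrics→ingest: ingest black — skip
    metrics→cron: cron black — skip
    auth gray
      auth→mailer: mailer black — skip
    auth black
  metrics black
  cdn→worker: worker black — skip
  cdn→api: api black — skip
cdn black
Every edge goes to a white or black vertex — no back edge, so the graph is acyclic.

No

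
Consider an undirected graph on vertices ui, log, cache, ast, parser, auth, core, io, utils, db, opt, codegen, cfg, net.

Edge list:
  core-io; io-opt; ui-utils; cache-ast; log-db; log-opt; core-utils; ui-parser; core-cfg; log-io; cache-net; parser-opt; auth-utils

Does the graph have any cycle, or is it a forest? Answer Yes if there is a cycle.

Yes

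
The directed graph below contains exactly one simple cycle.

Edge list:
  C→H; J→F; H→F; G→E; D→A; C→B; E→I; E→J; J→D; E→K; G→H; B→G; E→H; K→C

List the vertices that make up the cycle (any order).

DFS with gray/black marking from E:
E gray
  H gray
    F gray
    F black
  H black
  I gray
  I black
  J gray
    D gray
      A gray
      A black
    D black
    J→F: F black — skip
  J black
  K gray
    C gray
      C→H: H black — skip
      B gray
        G gray
          G→H: H black — skip
          G→E: E is gray → back edge
Back edge closes the cycle E → K → C → B → G → E; its vertices are {B, C, E, G, K}.

B, C, E, G, K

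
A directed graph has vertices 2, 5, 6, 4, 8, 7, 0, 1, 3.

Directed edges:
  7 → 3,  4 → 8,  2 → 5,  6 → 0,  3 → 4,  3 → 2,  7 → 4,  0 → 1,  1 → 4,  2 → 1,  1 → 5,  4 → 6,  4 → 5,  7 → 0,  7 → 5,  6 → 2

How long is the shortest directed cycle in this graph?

4

For each vertex v, BFS finds the shortest path from v back to v.
The shortest such closed walk is 0 → 1 → 4 → 6 → 0, length 4.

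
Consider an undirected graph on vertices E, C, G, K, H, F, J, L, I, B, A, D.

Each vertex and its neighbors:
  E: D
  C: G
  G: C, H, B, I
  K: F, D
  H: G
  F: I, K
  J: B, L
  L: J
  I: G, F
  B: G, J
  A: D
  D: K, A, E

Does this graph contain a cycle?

No

DFS, tracking each vertex's parent; an edge to a visited non-parent vertex closes a cycle.
Start from K:
visit K (parent –)
  visit F (parent K)
    visit I (parent F)
      visit G (parent I)
        visit C (parent G)
          C–G: parent, skip
        visit H (parent G)
          H–G: parent, skip
        visit B (parent G)
          B–G: parent, skip
          visit J (parent B)
            J–B: parent, skip
            visit L (parent J)
              L–J: parent, skip
        G–I: parent, skip
      I–F: parent, skip
    F–K: parent, skip
  visit D (parent K)
    D–K: parent, skip
    visit A (parent D)
      A–D: parent, skip
    visit E (parent D)
      E–D: parent, skip
No non-parent visited neighbor found — the graph is a forest.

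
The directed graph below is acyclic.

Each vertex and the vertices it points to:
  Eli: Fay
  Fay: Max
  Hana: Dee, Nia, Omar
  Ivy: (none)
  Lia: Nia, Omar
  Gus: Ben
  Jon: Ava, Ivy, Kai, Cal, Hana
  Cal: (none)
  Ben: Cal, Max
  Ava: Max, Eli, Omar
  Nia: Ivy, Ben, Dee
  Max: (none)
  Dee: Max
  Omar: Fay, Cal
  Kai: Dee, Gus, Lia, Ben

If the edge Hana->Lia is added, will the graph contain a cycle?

No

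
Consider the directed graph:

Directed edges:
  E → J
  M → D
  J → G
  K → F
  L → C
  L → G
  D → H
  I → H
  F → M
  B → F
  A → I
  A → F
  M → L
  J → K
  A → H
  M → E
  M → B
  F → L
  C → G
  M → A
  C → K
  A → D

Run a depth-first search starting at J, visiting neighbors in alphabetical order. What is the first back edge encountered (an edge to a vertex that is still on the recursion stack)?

C→K

DFS from J (visiting neighbors in alphabetical order); mark gray on enter, black on exit:
J gray
  G gray
  G black
  K gray
    F gray
      L gray
        C gray
          C→G: G black — skip
          C→K: K is gray → back edge
First back edge: C → K.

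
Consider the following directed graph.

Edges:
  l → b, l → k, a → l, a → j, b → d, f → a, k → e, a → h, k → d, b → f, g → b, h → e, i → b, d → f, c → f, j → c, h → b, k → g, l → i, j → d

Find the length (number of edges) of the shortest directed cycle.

4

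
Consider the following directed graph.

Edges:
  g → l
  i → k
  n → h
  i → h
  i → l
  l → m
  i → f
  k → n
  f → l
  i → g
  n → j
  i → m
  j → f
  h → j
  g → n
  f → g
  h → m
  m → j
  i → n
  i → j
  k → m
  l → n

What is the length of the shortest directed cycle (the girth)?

For each vertex v, BFS finds the shortest path from v back to v.
The shortest such closed walk is g → n → j → f → g, length 4.

4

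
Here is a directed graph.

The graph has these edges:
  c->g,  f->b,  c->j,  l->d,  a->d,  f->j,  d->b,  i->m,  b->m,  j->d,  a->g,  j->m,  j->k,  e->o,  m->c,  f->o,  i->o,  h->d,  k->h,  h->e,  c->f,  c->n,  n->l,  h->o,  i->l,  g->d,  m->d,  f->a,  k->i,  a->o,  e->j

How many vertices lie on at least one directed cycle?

A vertex is on a directed cycle iff it belongs to a strongly connected component of size ≥ 2 (or has a self-loop).
The vertices on cycles are {a, b, c, d, e, f, g, h, i, j, k, l, m, n} — 14 in total.

14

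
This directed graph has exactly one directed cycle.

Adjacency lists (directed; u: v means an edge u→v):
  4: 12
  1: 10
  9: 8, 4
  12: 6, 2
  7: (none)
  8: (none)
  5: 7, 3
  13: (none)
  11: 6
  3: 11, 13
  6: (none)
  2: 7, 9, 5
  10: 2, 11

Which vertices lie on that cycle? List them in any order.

DFS with gray/black marking from 2:
2 gray
  7 gray
  7 black
  9 gray
    8 gray
    8 black
    4 gray
      12 gray
        6 gray
        6 black
        12→2: 2 is gray → back edge
Back edge closes the cycle 2 → 9 → 4 → 12 → 2; its vertices are {2, 4, 9, 12}.

2, 4, 9, 12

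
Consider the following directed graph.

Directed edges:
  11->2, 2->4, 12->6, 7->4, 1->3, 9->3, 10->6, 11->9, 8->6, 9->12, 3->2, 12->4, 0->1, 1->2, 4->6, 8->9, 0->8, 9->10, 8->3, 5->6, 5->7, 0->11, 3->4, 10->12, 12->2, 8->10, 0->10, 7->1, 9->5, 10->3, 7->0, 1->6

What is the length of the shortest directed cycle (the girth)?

5

For each vertex v, BFS finds the shortest path from v back to v.
The shortest such closed walk is 0 → 8 → 9 → 5 → 7 → 0, length 5.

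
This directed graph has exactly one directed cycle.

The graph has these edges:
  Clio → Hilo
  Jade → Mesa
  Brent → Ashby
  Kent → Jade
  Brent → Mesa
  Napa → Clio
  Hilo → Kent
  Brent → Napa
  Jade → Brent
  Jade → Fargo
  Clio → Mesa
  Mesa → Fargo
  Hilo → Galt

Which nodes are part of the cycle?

Clio, Hilo, Jade, Kent, Napa, Brent

DFS with gray/black marking from Hilo:
Hilo gray
  Kent gray
    Jade gray
      Fargo gray
      Fargo black
      Mesa gray
        Mesa→Fargo: Fargo black — skip
      Mesa black
      Brent gray
        Brent→Mesa: Mesa black — skip
        Napa gray
          Clio gray
            Clio→Hilo: Hilo is gray → back edge
Back edge closes the cycle Hilo → Kent → Jade → Brent → Napa → Clio → Hilo; its vertices are {Clio, Hilo, Jade, Kent, Napa, Brent}.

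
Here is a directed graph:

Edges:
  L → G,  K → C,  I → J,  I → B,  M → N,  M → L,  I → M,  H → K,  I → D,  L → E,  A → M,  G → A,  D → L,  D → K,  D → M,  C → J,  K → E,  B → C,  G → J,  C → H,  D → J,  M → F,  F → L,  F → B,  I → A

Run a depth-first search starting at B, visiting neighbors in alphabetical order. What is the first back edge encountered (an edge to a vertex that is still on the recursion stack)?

DFS from B (visiting neighbors in alphabetical order); mark gray on enter, black on exit:
B gray
  C gray
    H gray
      K gray
        K→C: C is gray → back edge
First back edge: K → C.

K→C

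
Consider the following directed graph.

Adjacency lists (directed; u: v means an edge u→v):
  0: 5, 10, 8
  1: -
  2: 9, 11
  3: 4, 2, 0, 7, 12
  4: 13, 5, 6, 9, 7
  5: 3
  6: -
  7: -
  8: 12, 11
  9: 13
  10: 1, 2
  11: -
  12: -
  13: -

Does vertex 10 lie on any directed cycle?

10 lies on a cycle iff there is a path from 10 back to itself.
Exploring from 10, it never reaches itself; equivalently, its strongly connected component is a singleton.

No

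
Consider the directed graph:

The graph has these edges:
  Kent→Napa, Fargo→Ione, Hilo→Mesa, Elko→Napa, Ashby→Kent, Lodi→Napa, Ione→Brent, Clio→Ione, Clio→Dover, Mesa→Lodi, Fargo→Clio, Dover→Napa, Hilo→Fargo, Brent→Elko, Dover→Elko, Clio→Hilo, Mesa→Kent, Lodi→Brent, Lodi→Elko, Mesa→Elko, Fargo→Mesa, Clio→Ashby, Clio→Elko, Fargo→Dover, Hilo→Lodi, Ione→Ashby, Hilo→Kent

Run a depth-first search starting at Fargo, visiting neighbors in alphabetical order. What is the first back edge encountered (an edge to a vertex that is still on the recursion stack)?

Hilo->Fargo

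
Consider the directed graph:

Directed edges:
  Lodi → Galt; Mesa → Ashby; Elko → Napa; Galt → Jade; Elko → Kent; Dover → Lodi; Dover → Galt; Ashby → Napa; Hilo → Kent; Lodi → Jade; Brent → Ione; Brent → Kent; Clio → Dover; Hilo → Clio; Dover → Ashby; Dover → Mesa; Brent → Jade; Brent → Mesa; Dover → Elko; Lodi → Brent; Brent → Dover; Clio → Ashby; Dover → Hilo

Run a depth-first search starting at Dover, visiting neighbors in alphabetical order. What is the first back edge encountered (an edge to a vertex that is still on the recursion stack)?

Clio->Dover

DFS from Dover (visiting neighbors in alphabetical order); mark gray on enter, black on exit:
Dover gray
  Ashby gray
    Napa gray
    Napa black
  Ashby black
  Elko gray
    Kent gray
    Kent black
    Elko→Napa: Napa black — skip
  Elko black
  Galt gray
    Jade gray
    Jade black
  Galt black
  Hilo gray
    Clio gray
      Clio→Ashby: Ashby black — skip
      Clio→Dover: Dover is gray → back edge
First back edge: Clio → Dover.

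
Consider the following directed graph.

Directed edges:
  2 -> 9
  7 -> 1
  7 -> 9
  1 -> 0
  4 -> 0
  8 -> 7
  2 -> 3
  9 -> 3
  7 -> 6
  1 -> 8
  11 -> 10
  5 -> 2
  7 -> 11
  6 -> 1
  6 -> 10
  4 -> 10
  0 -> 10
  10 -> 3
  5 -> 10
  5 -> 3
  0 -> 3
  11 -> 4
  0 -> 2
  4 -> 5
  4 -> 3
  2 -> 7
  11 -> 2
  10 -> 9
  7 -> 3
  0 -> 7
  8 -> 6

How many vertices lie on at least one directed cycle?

A vertex is on a directed cycle iff it belongs to a strongly connected component of size ≥ 2 (or has a self-loop).
The vertices on cycles are {0, 1, 2, 4, 5, 6, 7, 8, 11} — 9 in total.

9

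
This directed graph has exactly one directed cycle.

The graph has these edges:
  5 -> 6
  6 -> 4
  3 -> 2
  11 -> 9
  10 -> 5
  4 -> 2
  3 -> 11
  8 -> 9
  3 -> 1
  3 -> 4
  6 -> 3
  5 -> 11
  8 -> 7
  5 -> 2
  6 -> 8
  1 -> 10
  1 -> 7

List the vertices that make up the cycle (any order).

DFS with gray/black marking from 10:
10 gray
  5 gray
    6 gray
      4 gray
        2 gray
        2 black
      4 black
      3 gray
        1 gray
          7 gray
          7 black
          1→10: 10 is gray → back edge
Back edge closes the cycle 10 → 5 → 6 → 3 → 1 → 10; its vertices are {1, 3, 5, 6, 10}.

1, 3, 5, 6, 10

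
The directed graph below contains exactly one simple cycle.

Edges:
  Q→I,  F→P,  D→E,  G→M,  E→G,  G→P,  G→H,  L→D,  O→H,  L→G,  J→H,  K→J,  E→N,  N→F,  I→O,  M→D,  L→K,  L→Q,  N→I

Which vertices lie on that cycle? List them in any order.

D, E, G, M

DFS with gray/black marking from D:
D gray
  E gray
    N gray
      F gray
        P gray
        P black
      F black
      I gray
        O gray
          H gray
          H black
        O black
      I black
    N black
    G gray
      G→H: H black — skip
      G→P: P black — skip
      M gray
        M→D: D is gray → back edge
Back edge closes the cycle D → E → G → M → D; its vertices are {D, E, G, M}.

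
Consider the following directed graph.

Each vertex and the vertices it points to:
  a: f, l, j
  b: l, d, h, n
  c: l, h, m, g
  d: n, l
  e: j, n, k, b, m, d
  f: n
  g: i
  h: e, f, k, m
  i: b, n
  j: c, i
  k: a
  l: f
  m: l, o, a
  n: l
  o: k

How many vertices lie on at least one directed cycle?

14

A vertex is on a directed cycle iff it belongs to a strongly connected component of size ≥ 2 (or has a self-loop).
The vertices on cycles are {a, b, c, e, f, g, h, i, j, k, l, m, n, o} — 14 in total.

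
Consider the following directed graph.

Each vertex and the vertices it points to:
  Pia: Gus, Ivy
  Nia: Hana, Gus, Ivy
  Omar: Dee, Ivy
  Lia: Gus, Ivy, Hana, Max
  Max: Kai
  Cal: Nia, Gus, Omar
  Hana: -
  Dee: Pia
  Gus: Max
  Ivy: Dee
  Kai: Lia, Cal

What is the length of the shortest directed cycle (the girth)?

3

For each vertex v, BFS finds the shortest path from v back to v.
The shortest such closed walk is Kai → Lia → Max → Kai, length 3.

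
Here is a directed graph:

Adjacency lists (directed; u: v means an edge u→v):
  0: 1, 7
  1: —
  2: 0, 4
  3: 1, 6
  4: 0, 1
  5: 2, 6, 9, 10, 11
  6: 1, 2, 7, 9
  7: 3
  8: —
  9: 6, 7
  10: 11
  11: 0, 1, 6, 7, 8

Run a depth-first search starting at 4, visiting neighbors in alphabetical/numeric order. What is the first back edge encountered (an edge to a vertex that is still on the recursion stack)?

DFS from 4 (visiting neighbors in alphabetical/numeric order); mark gray on enter, black on exit:
4 gray
  0 gray
    1 gray
    1 black
    7 gray
      3 gray
        3→1: 1 black — skip
        6 gray
          6→1: 1 black — skip
          2 gray
            2→0: 0 is gray → back edge
First back edge: 2 → 0.

2→0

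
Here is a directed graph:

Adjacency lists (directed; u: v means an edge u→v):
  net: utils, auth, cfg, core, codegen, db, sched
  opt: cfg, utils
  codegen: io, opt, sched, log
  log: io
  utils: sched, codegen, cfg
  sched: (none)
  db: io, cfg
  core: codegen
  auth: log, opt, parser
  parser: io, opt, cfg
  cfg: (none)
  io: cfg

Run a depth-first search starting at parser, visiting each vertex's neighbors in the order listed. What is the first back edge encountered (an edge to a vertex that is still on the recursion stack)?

DFS from parser (visiting each vertex's neighbors in the order listed); mark gray on enter, black on exit:
parser gray
  io gray
    cfg gray
    cfg black
  io black
  opt gray
    opt→cfg: cfg black — skip
    utils gray
      sched gray
      sched black
      codegen gray
        codegen→io: io black — skip
        codegen→opt: opt is gray → back edge
First back edge: codegen → opt.

codegen→opt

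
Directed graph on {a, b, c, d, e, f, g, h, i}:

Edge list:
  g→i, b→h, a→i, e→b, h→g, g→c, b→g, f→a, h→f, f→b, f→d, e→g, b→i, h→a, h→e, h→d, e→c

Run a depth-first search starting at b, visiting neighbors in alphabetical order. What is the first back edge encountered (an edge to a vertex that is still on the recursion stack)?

DFS from b (visiting neighbors in alphabetical order); mark gray on enter, black on exit:
b gray
  g gray
    c gray
    c black
    i gray
    i black
  g black
  h gray
    a gray
      a→i: i black — skip
    a black
    d gray
    d black
    e gray
      e→b: b is gray → back edge
First back edge: e → b.

e→b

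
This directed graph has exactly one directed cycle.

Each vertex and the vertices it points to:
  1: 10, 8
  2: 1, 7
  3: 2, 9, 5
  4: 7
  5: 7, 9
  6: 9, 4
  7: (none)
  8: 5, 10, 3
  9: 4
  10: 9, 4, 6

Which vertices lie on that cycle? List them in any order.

1, 2, 3, 8

DFS with gray/black marking from 1:
1 gray
  10 gray
    9 gray
      4 gray
        7 gray
        7 black
      4 black
    9 black
    10→4: 4 black — skip
    6 gray
      6→9: 9 black — skip
      6→4: 4 black — skip
    6 black
  10 black
  8 gray
    5 gray
      5→7: 7 black — skip
      5→9: 9 black — skip
    5 black
    8→10: 10 black — skip
    3 gray
      2 gray
        2→1: 1 is gray → back edge
Back edge closes the cycle 1 → 8 → 3 → 2 → 1; its vertices are {1, 2, 3, 8}.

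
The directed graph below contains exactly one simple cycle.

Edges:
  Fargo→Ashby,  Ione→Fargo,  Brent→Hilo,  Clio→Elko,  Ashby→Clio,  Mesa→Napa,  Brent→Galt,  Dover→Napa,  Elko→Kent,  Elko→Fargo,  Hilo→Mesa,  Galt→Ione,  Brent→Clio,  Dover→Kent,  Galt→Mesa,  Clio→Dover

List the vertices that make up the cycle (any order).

Clio, Elko, Ashby, Fargo

DFS with gray/black marking from Clio:
Clio gray
  Elko gray
    Kent gray
    Kent black
    Fargo gray
      Ashby gray
        Ashby→Clio: Clio is gray → back edge
Back edge closes the cycle Clio → Elko → Fargo → Ashby → Clio; its vertices are {Clio, Elko, Ashby, Fargo}.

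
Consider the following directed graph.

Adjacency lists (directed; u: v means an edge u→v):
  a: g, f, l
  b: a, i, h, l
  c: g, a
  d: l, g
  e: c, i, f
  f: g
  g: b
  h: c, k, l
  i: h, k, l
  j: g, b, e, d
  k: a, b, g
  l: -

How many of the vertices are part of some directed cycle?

8

A vertex is on a directed cycle iff it belongs to a strongly connected component of size ≥ 2 (or has a self-loop).
The vertices on cycles are {a, b, c, f, g, h, i, k} — 8 in total.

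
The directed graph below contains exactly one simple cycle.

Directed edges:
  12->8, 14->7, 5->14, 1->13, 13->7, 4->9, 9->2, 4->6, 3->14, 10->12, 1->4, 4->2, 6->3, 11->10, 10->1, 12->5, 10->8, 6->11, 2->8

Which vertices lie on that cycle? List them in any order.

DFS with gray/black marking from 10:
10 gray
  12 gray
    5 gray
      14 gray
        7 gray
        7 black
      14 black
    5 black
    8 gray
    8 black
  12 black
  1 gray
    4 gray
      9 gray
        2 gray
          2→8: 8 black — skip
        2 black
      9 black
      6 gray
        3 gray
          3→14: 14 black — skip
        3 black
        11 gray
          11→10: 10 is gray → back edge
Back edge closes the cycle 10 → 1 → 4 → 6 → 11 → 10; its vertices are {1, 4, 6, 10, 11}.

1, 4, 6, 10, 11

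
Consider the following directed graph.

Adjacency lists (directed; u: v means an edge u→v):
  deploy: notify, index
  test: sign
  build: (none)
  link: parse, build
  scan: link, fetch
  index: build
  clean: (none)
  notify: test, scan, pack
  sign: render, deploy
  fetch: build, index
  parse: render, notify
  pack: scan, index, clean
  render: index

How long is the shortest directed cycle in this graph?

For each vertex v, BFS finds the shortest path from v back to v.
The shortest such closed walk is notify → scan → link → parse → notify, length 4.

4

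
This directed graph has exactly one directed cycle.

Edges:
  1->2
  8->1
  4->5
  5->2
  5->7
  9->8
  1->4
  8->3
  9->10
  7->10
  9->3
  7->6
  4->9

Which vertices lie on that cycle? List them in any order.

1, 4, 8, 9

DFS with gray/black marking from 4:
4 gray
  9 gray
    8 gray
      1 gray
        1→4: 4 is gray → back edge
Back edge closes the cycle 4 → 9 → 8 → 1 → 4; its vertices are {1, 4, 8, 9}.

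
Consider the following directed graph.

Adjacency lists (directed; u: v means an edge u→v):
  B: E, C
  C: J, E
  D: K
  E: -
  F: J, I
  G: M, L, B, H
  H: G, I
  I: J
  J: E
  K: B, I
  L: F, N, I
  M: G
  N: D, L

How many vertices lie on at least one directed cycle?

A vertex is on a directed cycle iff it belongs to a strongly connected component of size ≥ 2 (or has a self-loop).
The vertices on cycles are {G, H, L, M, N} — 5 in total.

5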